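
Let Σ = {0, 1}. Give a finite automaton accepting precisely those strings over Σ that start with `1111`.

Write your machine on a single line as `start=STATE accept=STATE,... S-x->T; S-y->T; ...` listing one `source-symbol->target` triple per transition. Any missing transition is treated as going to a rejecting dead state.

Walk along `1111` while the input agrees: from S0 take `1` to S1, and so on. Any deviation drops to the rejecting sink S5. Once S4 is reached the prefix is confirmed and every continuation is accepted.
With 6 states:
        0   1  
>  S0   S5  S1 
   S1   S5  S2 
   S2   S5  S3 
   S3   S5  S4 
 * S4   S4  S4 
   S5   S5  S5 
(> = start, * = accepting)

start=S0; accept=S4; S0-0->S5; S0-1->S1; S1-0->S5; S1-1->S2; S2-0->S5; S2-1->S3; S3-0->S5; S3-1->S4; S4-0->S4; S4-1->S4; S5-0->S5; S5-1->S5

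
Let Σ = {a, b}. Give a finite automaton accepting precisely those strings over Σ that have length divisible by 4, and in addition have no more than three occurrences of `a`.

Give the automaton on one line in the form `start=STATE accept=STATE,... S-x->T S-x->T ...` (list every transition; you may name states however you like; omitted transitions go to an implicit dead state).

start=s0 accept=s0,s11,s12,s13 s0-a->s1 s0-b->s2 s1-a->s3 s1-b->s4 s2-a->s4 s2-b->s5 s3-a->s6 s3-b->s7 s4-a->s7 s4-b->s8 s5-a->s8 s5-b->s9 s6-a->s10 s6-b->s11 s7-a->s11 s7-b->s12 s8-a->s12 s8-b->s13 s9-a->s13 s9-b->s0 s10-a->s10 s10-b->s10 s11-a->s10 s11-b->s14 s12-a->s14 s12-b->s15 s13-a->s15 s13-b->s1 s14-a->s10 s14-b->s16 s15-a->s16 s15-b->s3 s16-a->s10 s16-b->s6

Build one automaton per condition and run them in lockstep. One (4 states) tracks the input length modulo 4; the other (5 states) tracks the count of `a`s, saturating at 4. Each combined state is a pair, one component from each; accept when both components accept. After merging equivalent states the machine shrinks.
A 17-state machine:
          a    b  
>* s0     s1   s2 
   s1     s3   s4 
   s2     s4   s5 
   s3     s6   s7 
   s4     s7   s8 
   s5     s8   s9 
   s6    s10  s11 
   s7    s11  s12 
   s8    s12  s13 
   s9    s13   s0 
   s10   s10  s10 
 * s11   s10  s14 
 * s12   s14  s15 
 * s13   s15   s1 
   s14   s10  s16 
   s15   s16   s3 
   s16   s10   s6 
(> = start, * = accepting)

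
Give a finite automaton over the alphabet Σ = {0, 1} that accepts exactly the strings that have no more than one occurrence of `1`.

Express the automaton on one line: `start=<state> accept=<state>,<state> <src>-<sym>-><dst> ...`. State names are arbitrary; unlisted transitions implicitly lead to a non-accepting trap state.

Only the number of `1`s matters, and only up to 2. Make a chain A → B → C advanced by each `1` (with C absorbing); every other symbol self-loops. The accepting set is {A, B}.
A 3-state machine:
       0  1 
>* A   A  B 
 * B   B  C 
   C   C  C 
(> = start, * = accepting)

start=A accept=A,B A-0->A A-1->B B-0->B B-1->C C-0->C C-1->C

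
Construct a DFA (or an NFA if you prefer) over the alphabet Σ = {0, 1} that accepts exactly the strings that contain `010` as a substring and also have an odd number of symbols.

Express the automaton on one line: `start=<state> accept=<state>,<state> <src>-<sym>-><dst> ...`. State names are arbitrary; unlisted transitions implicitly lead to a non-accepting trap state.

Handle the two conditions separately and then intersect. The first has 4 states tracking whether and how much of `010` has been seen; the second has 2 states tracking the input length modulo 2. A product state is a pair (one from each), accepting exactly when both do.
8 states suffice.
        0   1  
>  q0   q1  q2 
   q1   q3  q4 
   q2   q3  q0 
   q3   q1  q5 
   q4   q6  q2 
   q5   q7  q0 
 * q6   q7  q7 
   q7   q6  q6 
(> = start, * = accepting)

start=q0 accept=q6 q0-0->q1 q0-1->q2 q1-0->q3 q1-1->q4 q2-0->q3 q2-1->q0 q3-0->q1 q3-1->q5 q4-0->q6 q4-1->q2 q5-0->q7 q5-1->q0 q6-0->q7 q6-1->q7 q7-0->q6 q7-1->q6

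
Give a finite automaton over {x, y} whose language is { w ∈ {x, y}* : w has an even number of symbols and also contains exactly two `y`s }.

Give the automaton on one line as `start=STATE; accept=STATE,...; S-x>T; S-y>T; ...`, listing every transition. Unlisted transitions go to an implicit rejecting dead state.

Build one automaton per condition and run them in lockstep. The first has 2 states tracking the input length modulo 2; the second has 4 states tracking the count of `y`s, saturating at 3. A product state is a pair (one from each), accepting exactly when both do.
An 8-state machine:
        x   y  
>  q0   q1  q2 
   q1   q0  q3 
   q2   q3  q4 
   q3   q2  q5 
 * q4   q5  q6 
   q5   q4  q7 
   q6   q7  q7 
   q7   q6  q6 
(> = start, * = accepting)

start=q0; accept=q4; q0-x>q1; q0-y>q2; q1-x>q0; q1-y>q3; q2-x>q3; q2-y>q4; q3-x>q2; q3-y>q5; q4-x>q5; q4-y>q6; q5-x>q4; q5-y>q7; q6-x>q7; q6-y>q7; q7-x>q6; q7-y>q6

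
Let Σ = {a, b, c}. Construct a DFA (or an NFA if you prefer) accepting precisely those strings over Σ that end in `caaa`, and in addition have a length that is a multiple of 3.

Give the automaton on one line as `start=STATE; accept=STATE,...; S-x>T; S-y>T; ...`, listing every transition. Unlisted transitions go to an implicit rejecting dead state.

start=q0; accept=q6; q0-a>q1; q0-b>q1; q0-c>q1; q1-a>q2; q1-b>q2; q1-c>q2; q2-a>q0; q2-b>q0; q2-c>q3; q3-a>q4; q3-b>q1; q3-c>q1; q4-a>q5; q4-b>q2; q4-c>q2; q5-a>q6; q5-b>q0; q5-c>q3; q6-a>q1; q6-b>q1; q6-c>q1

Build one automaton per condition and run them in lockstep. One (5 states) tracks how much of the suffix `caaa` has currently been matched; the other (3 states) tracks the input length modulo 3. Each combined state is a pair, one component from each; accept when both components accept. After merging equivalent states the machine shrinks.
With 7 states:
        a   b   c  
>  q0   q1  q1  q1 
   q1   q2  q2  q2 
   q2   q0  q0  q3 
   q3   q4  q1  q1 
   q4   q5  q2  q2 
   q5   q6  q0  q3 
 * q6   q1  q1  q1 
(> = start, * = accepting)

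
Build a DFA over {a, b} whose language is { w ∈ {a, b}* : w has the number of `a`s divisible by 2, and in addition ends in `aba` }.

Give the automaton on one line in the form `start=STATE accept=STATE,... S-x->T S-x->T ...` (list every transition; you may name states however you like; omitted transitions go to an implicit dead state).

Build one automaton per condition and run them in lockstep. The first has 2 states tracking the count of `a`s modulo 2; the second has 4 states tracking how much of the suffix `aba` has currently been matched. A product state is a pair (one from each), accepting exactly when both do.
8 states suffice.
        a   b  
>  S0   S1  S0 
   S1   S2  S3 
   S2   S1  S4 
   S3   S5  S6 
   S4   S7  S0 
 * S5   S1  S4 
   S6   S2  S6 
   S7   S2  S3 
(> = start, * = accepting)

start=S0 accept=S5 S0-a->S1 S0-b->S0 S1-a->S2 S1-b->S3 S2-a->S1 S2-b->S4 S3-a->S5 S3-b->S6 S4-a->S7 S4-b->S0 S5-a->S1 S5-b->S4 S6-a->S2 S6-b->S6 S7-a->S2 S7-b->S3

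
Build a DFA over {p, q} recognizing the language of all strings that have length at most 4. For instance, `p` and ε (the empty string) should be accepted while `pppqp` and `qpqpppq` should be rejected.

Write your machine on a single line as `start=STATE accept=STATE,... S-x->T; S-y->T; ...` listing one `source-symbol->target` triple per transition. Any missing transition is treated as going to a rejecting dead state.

We only need to distinguish lengths 0, 1, …, 4, and '>4'. Chain s0 → s1 → s2 → s3 → s4 → s5 on every symbol, with s5 looping. Accepting states: {s0, s1, s2, s3, s4}.
With 6 states:
        p   q  
>* s0   s1  s1 
 * s1   s2  s2 
 * s2   s3  s3 
 * s3   s4  s4 
 * s4   s5  s5 
   s5   s5  s5 
(> = start, * = accepting)

start=s0; accept=s0,s1,s2,s3,s4; s0-p->s1; s0-q->s1; s1-p->s2; s1-q->s2; s2-p->s3; s2-q->s3; s3-p->s4; s3-q->s4; s4-p->s5; s4-q->s5; s5-p->s5; s5-q->s5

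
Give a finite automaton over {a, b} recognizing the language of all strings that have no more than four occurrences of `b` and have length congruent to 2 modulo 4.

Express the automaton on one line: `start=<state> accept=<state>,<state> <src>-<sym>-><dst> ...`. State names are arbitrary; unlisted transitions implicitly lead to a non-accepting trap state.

Run two small machines in parallel and take their product. One (6 states) tracks the count of `b`s, saturating at 5; the other (4 states) tracks the input length modulo 4. Each combined state is a pair, one component from each; accept when both components accept.
          a    b  
>  q0     q1   q2 
   q1     q3   q4 
   q2     q4   q5 
 * q3     q6   q7 
 * q4     q7   q8 
 * q5     q8   q9 
   q6     q0  q10 
   q7    q10  q11 
   q8    q11  q12 
   q9    q12  q13 
   q10    q2  q14 
   q11   q14  q15 
   q12   q15  q16 
   q13   q16  q17 
   q14    q5  q18 
   q15   q18  q19 
   q16   q19  q20 
   q17   q20  q20 
 * q18    q9  q21 
 * q19   q21  q22 
   q20   q22  q22 
   q21   q13  q23 
   q22   q23  q23 
   q23   q17  q17 
(> = start, * = accepting)

start=q0 accept=q3,q4,q5,q18,q19 q0-a->q1 q0-b->q2 q1-a->q3 q1-b->q4 q2-a->q4 q2-b->q5 q3-a->q6 q3-b->q7 q4-a->q7 q4-b->q8 q5-a->q8 q5-b->q9 q6-a->q0 q6-b->q10 q7-a->q10 q7-b->q11 q8-a->q11 q8-b->q12 q9-a->q12 q9-b->q13 q10-a->q2 q10-b->q14 q11-a->q14 q11-b->q15 q12-a->q15 q12-b->q16 q13-a->q16 q13-b->q17 q14-a->q5 q14-b->q18 q15-a->q18 q15-b->q19 q16-a->q19 q16-b->q20 q17-a->q20 q17-b->q20 q18-a->q9 q18-b->q21 q19-a->q21 q19-b->q22 q20-a->q22 q20-b->q22 q21-a->q13 q21-b->q23 q22-a->q23 q22-b->q23 q23-a->q17 q23-b->q17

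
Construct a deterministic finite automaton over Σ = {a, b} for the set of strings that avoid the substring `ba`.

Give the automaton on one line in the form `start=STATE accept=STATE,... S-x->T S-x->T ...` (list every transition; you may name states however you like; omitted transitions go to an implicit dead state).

Track partial matches of the forbidden pattern `ba`. State S2 is a dead state reached once `ba` has occurred; every other state accepts. S0 means no part of `ba` is currently matched.
        a   b  
>* S0   S0  S1 
 * S1   S2  S1 
   S2   S2  S2 
(> = start, * = accepting)

start=S0 accept=S0,S1 S0-a->S0 S0-b->S1 S1-a->S2 S1-b->S1 S2-a->S2 S2-b->S2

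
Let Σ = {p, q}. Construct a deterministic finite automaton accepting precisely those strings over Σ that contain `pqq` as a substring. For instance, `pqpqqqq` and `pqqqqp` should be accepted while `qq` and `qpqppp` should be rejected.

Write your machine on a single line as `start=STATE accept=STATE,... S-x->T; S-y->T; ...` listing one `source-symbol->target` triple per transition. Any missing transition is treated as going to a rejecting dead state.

start=S0; accept=S3; S0-p->S1; S0-q->S0; S1-p->S1; S1-q->S2; S2-p->S1; S2-q->S3; S3-p->S3; S3-q->S3

Track how much of `pqq` has been matched so far: state S0 is no progress, S3 is the absorbing accept state reached once `pqq` has occurred. Intermediate states record partial matches; on a mismatch, fall back to the longest reusable overlap.
        p   q  
>  S0   S1  S0 
   S1   S1  S2 
   S2   S1  S3 
 * S3   S3  S3 
(> = start, * = accepting)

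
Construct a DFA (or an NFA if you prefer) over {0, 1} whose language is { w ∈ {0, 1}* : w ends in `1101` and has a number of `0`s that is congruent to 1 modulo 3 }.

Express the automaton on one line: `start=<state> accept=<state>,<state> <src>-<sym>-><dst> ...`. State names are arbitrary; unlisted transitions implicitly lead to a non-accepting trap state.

Run two small machines in parallel and take their product. The first has 5 states tracking how much of the suffix `1101` has currently been matched; the second has 3 states tracking the count of `0`s modulo 3. A product state is a pair (one from each), accepting exactly when both do. Minimizing collapses redundant product states.
A 7-state machine:
        0   1  
>  s0   s1  s2 
   s1   s3  s1 
   s2   s1  s4 
   s3   s0  s3 
   s4   s5  s4 
   s5   s3  s6 
 * s6   s3  s1 
(> = start, * = accepting)

start=s0 accept=s6 s0-0->s1 s0-1->s2 s1-0->s3 s1-1->s1 s2-0->s1 s2-1->s4 s3-0->s0 s3-1->s3 s4-0->s5 s4-1->s4 s5-0->s3 s5-1->s6 s6-0->s3 s6-1->s1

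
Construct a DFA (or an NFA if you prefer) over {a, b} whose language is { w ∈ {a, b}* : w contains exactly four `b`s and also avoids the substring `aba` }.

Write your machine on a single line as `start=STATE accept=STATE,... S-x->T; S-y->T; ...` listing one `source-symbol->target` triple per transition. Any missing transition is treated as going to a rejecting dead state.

Run two small machines in parallel and take their product. One (6 states) tracks the count of `b`s, saturating at 5; the other (4 states) tracks partial matches of the forbidden pattern `aba`. Each combined state is a pair, one component from each; accept when both components accept. After merging equivalent states the machine shrinks.
14 states suffice.
          a    b  
>  q0     q1   q2 
   q1     q1   q3 
   q2     q4   q5 
   q3     q6   q5 
   q4     q4   q7 
   q5     q8   q9 
   q6     q6   q6 
   q7     q6   q9 
   q8     q8  q10 
   q9    q11  q12 
   q10    q6  q12 
   q11   q11  q13 
 * q12   q12   q6 
 * q13    q6   q6 
(> = start, * = accepting)

start=q0; accept=q12,q13; q0-a->q1; q0-b->q2; q1-a->q1; q1-b->q3; q2-a->q4; q2-b->q5; q3-a->q6; q3-b->q5; q4-a->q4; q4-b->q7; q5-a->q8; q5-b->q9; q6-a->q6; q6-b->q6; q7-a->q6; q7-b->q9; q8-a->q8; q8-b->q10; q9-a->q11; q9-b->q12; q10-a->q6; q10-b->q12; q11-a->q11; q11-b->q13; q12-a->q12; q12-b->q6; q13-a->q6; q13-b->q6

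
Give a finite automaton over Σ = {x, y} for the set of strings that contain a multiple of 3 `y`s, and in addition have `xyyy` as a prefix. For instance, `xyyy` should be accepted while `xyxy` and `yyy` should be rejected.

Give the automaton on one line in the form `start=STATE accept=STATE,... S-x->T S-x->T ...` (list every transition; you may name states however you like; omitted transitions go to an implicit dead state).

start=A accept=H A-x->B A-y->C B-x->D B-y->E C-x->C C-y->F D-x->D D-y->C E-x->C E-y->G F-x->F F-y->D G-x->F G-y->H H-x->H H-y->I I-x->I I-y->J J-x->J J-y->H

Build one automaton per condition and run them in lockstep. The first has 3 states tracking the count of `y`s modulo 3; the second has 6 states tracking whether the input so far still matches the prefix `xyyy`. A product state is a pair (one from each), accepting exactly when both do.
With 10 states:
       x  y 
>  A   B  C 
   B   D  E 
   C   C  F 
   D   D  C 
   E   C  G 
   F   F  D 
   G   F  H 
 * H   H  I 
   I   I  J 
   J   J  H 
(> = start, * = accepting)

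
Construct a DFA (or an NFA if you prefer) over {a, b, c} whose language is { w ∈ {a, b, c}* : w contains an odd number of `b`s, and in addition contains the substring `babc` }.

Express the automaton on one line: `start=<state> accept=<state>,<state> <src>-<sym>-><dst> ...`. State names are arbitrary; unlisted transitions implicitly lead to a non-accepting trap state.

start=q0 accept=q9 q0-a->q0 q0-b->q1 q0-c->q0 q1-a->q2 q1-b->q3 q1-c->q4 q2-a->q4 q2-b->q5 q2-c->q4 q3-a->q6 q3-b->q1 q3-c->q0 q4-a->q4 q4-b->q3 q4-c->q4 q5-a->q6 q5-b->q1 q5-c->q7 q6-a->q0 q6-b->q8 q6-c->q0 q7-a->q7 q7-b->q9 q7-c->q7 q8-a->q2 q8-b->q3 q8-c->q9 q9-a->q9 q9-b->q7 q9-c->q9

Handle the two conditions separately and then intersect. One (2 states) tracks the count of `b`s modulo 2; the other (5 states) tracks whether and how much of `babc` has been seen. Each combined state is a pair, one component from each; accept when both components accept.
A 10-state machine:
        a   b   c  
>  q0   q0  q1  q0 
   q1   q2  q3  q4 
   q2   q4  q5  q4 
   q3   q6  q1  q0 
   q4   q4  q3  q4 
   q5   q6  q1  q7 
   q6   q0  q8  q0 
   q7   q7  q9  q7 
   q8   q2  q3  q9 
 * q9   q9  q7  q9 
(> = start, * = accepting)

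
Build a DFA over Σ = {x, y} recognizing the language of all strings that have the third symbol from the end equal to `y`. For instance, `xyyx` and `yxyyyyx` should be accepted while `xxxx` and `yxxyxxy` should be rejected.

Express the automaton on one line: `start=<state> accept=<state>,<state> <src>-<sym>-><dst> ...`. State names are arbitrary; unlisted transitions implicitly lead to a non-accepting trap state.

A DFA must remember the last 3 symbols (since which symbol is third-to-last isn't known until the input ends). Use one state per possible window of the last ≤3 symbols; accept from those whose window starts with `y`.
       x  y 
>  A   B  C 
   B   D  E 
   C   F  G 
   D   H  I 
   E   J  K 
   F   L  M 
   G   N  O 
   H   H  I 
   I   J  K 
   J   L  M 
   K   N  O 
 * L   H  I 
 * M   J  K 
 * N   L  M 
 * O   N  O 
(> = start, * = accepting)

start=A accept=L,M,N,O A-x->B A-y->C B-x->D B-y->E C-x->F C-y->G D-x->H D-y->I E-x->J E-y->K F-x->L F-y->M G-x->N G-y->O H-x->H H-y->I I-x->J I-y->K J-x->L J-y->M K-x->N K-y->O L-x->H L-y->I M-x->J M-y->K N-x->L N-y->M O-x->N O-y->O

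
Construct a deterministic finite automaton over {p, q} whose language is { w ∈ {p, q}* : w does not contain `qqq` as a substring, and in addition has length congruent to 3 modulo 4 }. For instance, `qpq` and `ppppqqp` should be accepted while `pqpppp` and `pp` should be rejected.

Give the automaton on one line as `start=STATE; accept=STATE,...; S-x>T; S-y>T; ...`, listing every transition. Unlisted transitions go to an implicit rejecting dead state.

Build one automaton per condition and run them in lockstep. The first has 4 states tracking partial matches of the forbidden pattern `qqq`; the second has 4 states tracking the input length modulo 4. A product state is a pair (one from each), accepting exactly when both do. Equivalent product states are then merged.
       p  q 
>  A   B  C 
   B   D  E 
   C   D  F 
   D   G  H 
   E   G  I 
   F   G  J 
 * G   A  K 
 * H   A  L 
 * I   A  J 
   J   J  J 
   K   B  M 
   L   B  J 
   M   D  J 
(> = start, * = accepting)

start=A; accept=G,H,I; A-p>B; A-q>C; B-p>D; B-q>E; C-p>D; C-q>F; D-p>G; D-q>H; E-p>G; E-q>I; F-p>G; F-q>J; G-p>A; G-q>K; H-p>A; H-q>L; I-p>A; I-q>J; J-p>J; J-q>J; K-p>B; K-q>M; L-p>B; L-q>J; M-p>D; M-q>J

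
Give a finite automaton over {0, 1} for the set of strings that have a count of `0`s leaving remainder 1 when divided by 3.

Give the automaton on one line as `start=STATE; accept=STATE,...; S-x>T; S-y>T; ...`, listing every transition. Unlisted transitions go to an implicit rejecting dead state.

The only thing that matters is how many `0`s have appeared, reduced mod 3. Use one state per residue: A for 0, …, C for 2. Reading `0` moves to the next residue; anything else stays put. B is accepting.
       0  1 
>  A   B  A 
 * B   C  B 
   C   A  C 
(> = start, * = accepting)

start=A; accept=B; A-0>B; A-1>A; B-0>C; B-1>B; C-0>A; C-1>C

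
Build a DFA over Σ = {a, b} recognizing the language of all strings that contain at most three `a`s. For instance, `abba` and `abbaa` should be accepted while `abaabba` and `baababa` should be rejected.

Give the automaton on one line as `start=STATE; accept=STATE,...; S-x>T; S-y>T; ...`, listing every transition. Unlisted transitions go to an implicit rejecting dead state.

start=S0; accept=S0,S1,S2,S3; S0-a>S1; S0-b>S0; S1-a>S2; S1-b>S1; S2-a>S3; S2-b>S2; S3-a>S4; S3-b>S3; S4-a>S4; S4-b>S4

Only the number of `a`s matters, and only up to 4. Make a chain S0 → S1 → S2 → S3 → S4 advanced by each `a` (with S4 absorbing); every other symbol self-loops. The accepting set is {S0, S1, S2, S3}.
With 5 states:
        a   b  
>* S0   S1  S0 
 * S1   S2  S1 
 * S2   S3  S2 
 * S3   S4  S3 
   S4   S4  S4 
(> = start, * = accepting)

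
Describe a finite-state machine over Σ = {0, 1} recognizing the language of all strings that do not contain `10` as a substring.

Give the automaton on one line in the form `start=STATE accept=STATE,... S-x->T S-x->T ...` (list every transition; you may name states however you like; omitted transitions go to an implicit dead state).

start=A accept=A,B A-0->A A-1->B B-0->C B-1->B C-0->C C-1->C

This is the complement of 'contains `10`'. Use the same substring-matching states — A through C holding how much of `10` has just been matched — but flip the accepting set: everything except the trap C accepts.
3 states suffice.
       0  1 
>* A   A  B 
 * B   C  B 
   C   C  C 
(> = start, * = accepting)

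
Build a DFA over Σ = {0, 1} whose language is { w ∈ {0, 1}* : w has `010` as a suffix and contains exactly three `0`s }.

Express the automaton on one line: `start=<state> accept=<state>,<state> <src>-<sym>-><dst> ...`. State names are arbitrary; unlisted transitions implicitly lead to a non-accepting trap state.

Run two small machines in parallel and take their product. One (4 states) tracks how much of the suffix `010` has currently been matched; the other (5 states) tracks the count of `0`s, saturating at 4. Each combined state is a pair, one component from each; accept when both components accept. Minimizing collapses redundant product states.
6 states suffice.
        0   1  
>  S0   S1  S0 
   S1   S2  S1 
   S2   S3  S4 
   S3   S3  S3 
   S4   S5  S3 
 * S5   S3  S3 
(> = start, * = accepting)

start=S0 accept=S5 S0-0->S1 S0-1->S0 S1-0->S2 S1-1->S1 S2-0->S3 S2-1->S4 S3-0->S3 S3-1->S3 S4-0->S5 S4-1->S3 S5-0->S3 S5-1->S3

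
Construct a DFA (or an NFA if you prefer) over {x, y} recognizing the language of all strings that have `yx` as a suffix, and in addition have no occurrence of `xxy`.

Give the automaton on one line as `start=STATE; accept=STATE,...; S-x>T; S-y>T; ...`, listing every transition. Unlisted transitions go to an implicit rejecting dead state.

Handle the two conditions separately and then intersect. One (3 states) tracks how much of the suffix `yx` has currently been matched; the other (4 states) tracks partial matches of the forbidden pattern `xxy`. Each combined state is a pair, one component from each; accept when both components accept. Equivalent product states are then merged.
A 5-state machine:
        x   y  
>  s0   s1  s2 
   s1   s3  s2 
   s2   s4  s2 
   s3   s3  s3 
 * s4   s3  s2 
(> = start, * = accepting)

start=s0; accept=s4; s0-x>s1; s0-y>s2; s1-x>s3; s1-y>s2; s2-x>s4; s2-y>s2; s3-x>s3; s3-y>s3; s4-x>s3; s4-y>s2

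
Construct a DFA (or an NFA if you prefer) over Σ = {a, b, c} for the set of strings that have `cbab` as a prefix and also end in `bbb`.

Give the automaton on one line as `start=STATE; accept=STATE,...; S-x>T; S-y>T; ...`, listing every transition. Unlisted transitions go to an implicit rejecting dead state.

start=S0; accept=S11; S0-a>S1; S0-b>S2; S0-c>S3; S1-a>S1; S1-b>S2; S1-c>S1; S2-a>S1; S2-b>S4; S2-c>S1; S3-a>S1; S3-b>S5; S3-c>S1; S4-a>S1; S4-b>S6; S4-c>S1; S5-a>S7; S5-b>S4; S5-c>S1; S6-a>S1; S6-b>S6; S6-c>S1; S7-a>S1; S7-b>S8; S7-c>S1; S8-a>S9; S8-b>S10; S8-c>S9; S9-a>S9; S9-b>S8; S9-c>S9; S10-a>S9; S10-b>S11; S10-c>S9; S11-a>S9; S11-b>S11; S11-c>S9

Run two small machines in parallel and take their product. The first has 6 states tracking whether the input so far still matches the prefix `cbab`; the second has 4 states tracking how much of the suffix `bbb` has currently been matched. A product state is a pair (one from each), accepting exactly when both do.
With 12 states:
          a    b    c  
>  S0     S1   S2   S3 
   S1     S1   S2   S1 
   S2     S1   S4   S1 
   S3     S1   S5   S1 
   S4     S1   S6   S1 
   S5     S7   S4   S1 
   S6     S1   S6   S1 
   S7     S1   S8   S1 
   S8     S9  S10   S9 
   S9     S9   S8   S9 
   S10    S9  S11   S9 
 * S11    S9  S11   S9 
(> = start, * = accepting)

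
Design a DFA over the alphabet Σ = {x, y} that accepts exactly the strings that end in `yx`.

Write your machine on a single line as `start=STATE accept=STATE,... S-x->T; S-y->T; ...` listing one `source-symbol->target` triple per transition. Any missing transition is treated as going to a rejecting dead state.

Let each state record the length of the longest suffix of the input read so far that is also a prefix of `yx`. q1 means the last symbol is `y`; q2 means the last 2 symbols are `yx`. Accept only at q2, where the string currently ends in `yx`.
A 3-state machine:
        x   y  
>  q0   q0  q1 
   q1   q2  q1 
 * q2   q0  q1 
(> = start, * = accepting)

start=q0; accept=q2; q0-x->q0; q0-y->q1; q1-x->q2; q1-y->q1; q2-x->q0; q2-y->q1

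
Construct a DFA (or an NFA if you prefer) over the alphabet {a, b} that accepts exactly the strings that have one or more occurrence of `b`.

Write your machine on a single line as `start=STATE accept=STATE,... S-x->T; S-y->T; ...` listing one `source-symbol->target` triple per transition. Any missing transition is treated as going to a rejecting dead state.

Only the number of `b`s matters, and only up to 2. Make a chain q0 → q1 → q2 advanced by each `b` (with q2 absorbing); every other symbol self-loops. The accepting set is {q1, q2}.
        a   b  
>  q0   q0  q1 
 * q1   q1  q2 
 * q2   q2  q2 
(> = start, * = accepting)

start=q0; accept=q1,q2; q0-a->q0; q0-b->q1; q1-a->q1; q1-b->q2; q2-a->q2; q2-b->q2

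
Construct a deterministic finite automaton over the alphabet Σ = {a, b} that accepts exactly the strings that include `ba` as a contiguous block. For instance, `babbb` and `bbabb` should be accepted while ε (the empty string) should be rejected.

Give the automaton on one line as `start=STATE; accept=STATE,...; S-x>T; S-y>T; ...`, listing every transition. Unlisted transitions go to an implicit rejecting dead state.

Track how much of `ba` has been matched so far: state S0 is no progress, S2 is the absorbing accept state reached once `ba` has occurred. Intermediate states record partial matches; on a mismatch, fall back to the longest reusable overlap.
3 states suffice.
        a   b  
>  S0   S0  S1 
   S1   S2  S1 
 * S2   S2  S2 
(> = start, * = accepting)

start=S0; accept=S2; S0-a>S0; S0-b>S1; S1-a>S2; S1-b>S1; S2-a>S2; S2-b>S2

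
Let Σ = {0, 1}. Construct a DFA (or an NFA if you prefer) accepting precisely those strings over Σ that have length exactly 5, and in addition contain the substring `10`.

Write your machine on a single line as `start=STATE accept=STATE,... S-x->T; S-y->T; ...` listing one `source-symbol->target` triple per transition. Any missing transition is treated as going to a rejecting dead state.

Handle the two conditions separately and then intersect. The first has 7 states tracking the input length, saturating at 6; the second has 3 states tracking whether and how much of `10` has been seen. A product state is a pair (one from each), accepting exactly when both do. Equivalent product states are then merged.
A 13-state machine:
       0  1 
>  A   B  C 
   B   D  E 
   C   F  E 
   D   G  H 
   E   I  H 
   F   I  I 
   G   J  K 
   H   L  K 
   I   L  L 
   J   J  J 
   K   M  J 
   L   M  M 
 * M   J  J 
(> = start, * = accepting)

start=A; accept=M; A-0->B; A-1->C; B-0->D; B-1->E; C-0->F; C-1->E; D-0->G; D-1->H; E-0->I; E-1->H; F-0->I; F-1->I; G-0->J; G-1->K; H-0->L; H-1->K; I-0->L; I-1->L; J-0->J; J-1->J; K-0->M; K-1->J; L-0->M; L-1->M; M-0->J; M-1->J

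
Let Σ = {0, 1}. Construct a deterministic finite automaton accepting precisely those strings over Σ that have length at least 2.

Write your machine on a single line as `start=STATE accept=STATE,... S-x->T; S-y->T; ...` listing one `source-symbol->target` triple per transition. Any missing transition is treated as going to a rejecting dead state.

start=q0; accept=q2,q3; q0-0->q1; q0-1->q1; q1-0->q2; q1-1->q2; q2-0->q3; q2-1->q3; q3-0->q3; q3-1->q3

Count input length up to 3: every symbol moves from q0 toward q3, which means 'more than 2' and absorbs. Accept from {q2, q3}.
A 4-state machine:
        0   1  
>  q0   q1  q1 
   q1   q2  q2 
 * q2   q3  q3 
 * q3   q3  q3 
(> = start, * = accepting)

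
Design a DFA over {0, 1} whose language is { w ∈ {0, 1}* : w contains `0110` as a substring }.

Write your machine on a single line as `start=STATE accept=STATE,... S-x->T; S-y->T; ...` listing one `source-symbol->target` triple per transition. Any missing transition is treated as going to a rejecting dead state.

States S0..S3 record the length of the longest prefix of `0110` that matches the current input suffix. Reaching S4 means `0110` has been seen, and we stay there forever. Accept from S4.
A 5-state machine:
        0   1  
>  S0   S1  S0 
   S1   S1  S2 
   S2   S1  S3 
   S3   S4  S0 
 * S4   S4  S4 
(> = start, * = accepting)

start=S0; accept=S4; S0-0->S1; S0-1->S0; S1-0->S1; S1-1->S2; S2-0->S1; S2-1->S3; S3-0->S4; S3-1->S0; S4-0->S4; S4-1->S4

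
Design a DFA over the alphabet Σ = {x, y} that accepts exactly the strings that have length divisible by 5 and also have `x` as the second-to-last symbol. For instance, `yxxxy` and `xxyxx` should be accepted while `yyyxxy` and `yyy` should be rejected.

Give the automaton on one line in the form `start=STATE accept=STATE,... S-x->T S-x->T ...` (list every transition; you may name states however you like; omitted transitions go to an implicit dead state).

Build one automaton per condition and run them in lockstep. The first has 5 states tracking the input length modulo 5; the second has 7 states tracking the last 2 symbols read. A product state is a pair (one from each), accepting exactly when both do. After merging equivalent states the machine shrinks.
With 7 states:
        x   y  
>  s0   s1  s1 
   s1   s2  s2 
   s2   s3  s3 
   s3   s4  s5 
   s4   s6  s6 
   s5   s0  s0 
 * s6   s1  s1 
(> = start, * = accepting)

start=s0 accept=s6 s0-x->s1 s0-y->s1 s1-x->s2 s1-y->s2 s2-x->s3 s2-y->s3 s3-x->s4 s3-y->s5 s4-x->s6 s4-y->s6 s5-x->s0 s5-y->s0 s6-x->s1 s6-y->s1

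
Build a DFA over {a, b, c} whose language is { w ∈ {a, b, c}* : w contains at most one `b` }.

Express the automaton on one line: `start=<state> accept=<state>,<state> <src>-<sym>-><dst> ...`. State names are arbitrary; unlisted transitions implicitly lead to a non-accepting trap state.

Count `b`s, saturating at 2: state q0 means no `b` yet, q1 means one `b` seen, q2 means more than one. Each `b` increments (capped at q2); other symbols loop. Accept from {q0, q1}.
With 3 states:
        a   b   c  
>* q0   q0  q1  q0 
 * q1   q1  q2  q1 
   q2   q2  q2  q2 
(> = start, * = accepting)

start=q0 accept=q0,q1 q0-a->q0 q0-b->q1 q0-c->q0 q1-a->q1 q1-b->q2 q1-c->q1 q2-a->q2 q2-b->q2 q2-c->q2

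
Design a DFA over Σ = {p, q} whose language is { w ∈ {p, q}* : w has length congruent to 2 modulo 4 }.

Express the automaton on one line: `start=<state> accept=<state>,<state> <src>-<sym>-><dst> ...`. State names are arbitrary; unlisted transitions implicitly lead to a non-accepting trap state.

start=s0 accept=s2 s0-p->s1 s0-q->s1 s1-p->s2 s1-q->s2 s2-p->s3 s2-q->s3 s3-p->s0 s3-q->s0

Count input length modulo 4: every symbol advances one step around the cycle s0 → s1 → s2 → s3 → s0. Accept at s2.
With 4 states:
        p   q  
>  s0   s1  s1 
   s1   s2  s2 
 * s2   s3  s3 
   s3   s0  s0 
(> = start, * = accepting)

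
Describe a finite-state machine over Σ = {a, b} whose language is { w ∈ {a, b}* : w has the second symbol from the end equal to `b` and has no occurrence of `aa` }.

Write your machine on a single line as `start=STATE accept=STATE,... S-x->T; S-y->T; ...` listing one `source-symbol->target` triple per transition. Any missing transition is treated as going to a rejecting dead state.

Handle the two conditions separately and then intersect. One (7 states) tracks the last 2 symbols read; the other (3 states) tracks partial matches of the forbidden pattern `aa`. Each combined state is a pair, one component from each; accept when both components accept. After merging equivalent states the machine shrinks.
With 6 states:
        a   b  
>  q0   q1  q2 
   q1   q3  q2 
   q2   q4  q5 
   q3   q3  q3 
 * q4   q3  q2 
 * q5   q4  q5 
(> = start, * = accepting)

start=q0; accept=q4,q5; q0-a->q1; q0-b->q2; q1-a->q3; q1-b->q2; q2-a->q4; q2-b->q5; q3-a->q3; q3-b->q3; q4-a->q3; q4-b->q2; q5-a->q4; q5-b->q5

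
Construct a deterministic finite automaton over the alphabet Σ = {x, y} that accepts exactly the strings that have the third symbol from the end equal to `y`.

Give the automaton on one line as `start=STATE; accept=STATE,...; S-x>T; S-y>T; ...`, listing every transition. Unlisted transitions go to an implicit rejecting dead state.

A DFA must remember the last 3 symbols (since which symbol is third-to-last isn't known until the input ends). Use one state per possible window of the last ≤3 symbols; accept from those whose window starts with `y`.
A 15-state machine:
          x    y  
>  s0     s1   s2 
   s1     s3   s4 
   s2     s5   s6 
   s3     s7   s8 
   s4     s9  s10 
   s5    s11  s12 
   s6    s13  s14 
   s7     s7   s8 
   s8     s9  s10 
   s9    s11  s12 
   s10   s13  s14 
 * s11    s7   s8 
 * s12    s9  s10 
 * s13   s11  s12 
 * s14   s13  s14 
(> = start, * = accepting)

start=s0; accept=s11,s12,s13,s14; s0-x>s1; s0-y>s2; s1-x>s3; s1-y>s4; s2-x>s5; s2-y>s6; s3-x>s7; s3-y>s8; s4-x>s9; s4-y>s10; s5-x>s11; s5-y>s12; s6-x>s13; s6-y>s14; s7-x>s7; s7-y>s8; s8-x>s9; s8-y>s10; s9-x>s11; s9-y>s12; s10-x>s13; s10-y>s14; s11-x>s7; s11-y>s8; s12-x>s9; s12-y>s10; s13-x>s11; s13-y>s12; s14-x>s13; s14-y>s14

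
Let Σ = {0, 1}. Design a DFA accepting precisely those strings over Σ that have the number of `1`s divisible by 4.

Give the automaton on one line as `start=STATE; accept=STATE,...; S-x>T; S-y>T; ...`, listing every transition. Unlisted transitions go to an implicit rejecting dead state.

start=s0; accept=s0; s0-0>s0; s0-1>s1; s1-0>s1; s1-1>s2; s2-0>s2; s2-1>s3; s3-0>s3; s3-1>s0

The only thing that matters is how many `1`s have appeared, reduced mod 4. Use one state per residue: s0 for 0, …, s3 for 3. Reading `1` moves to the next residue; anything else stays put. s0 is accepting.
With 4 states:
        0   1  
>* s0   s0  s1 
   s1   s1  s2 
   s2   s2  s3 
   s3   s3  s0 
(> = start, * = accepting)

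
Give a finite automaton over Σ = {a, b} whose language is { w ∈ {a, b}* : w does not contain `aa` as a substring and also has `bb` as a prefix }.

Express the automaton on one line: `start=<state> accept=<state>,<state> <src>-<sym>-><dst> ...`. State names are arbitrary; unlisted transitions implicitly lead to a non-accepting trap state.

start=s0 accept=s3,s4 s0-a->s1 s0-b->s2 s1-a->s1 s1-b->s1 s2-a->s1 s2-b->s3 s3-a->s4 s3-b->s3 s4-a->s1 s4-b->s3

Run two small machines in parallel and take their product. One (3 states) tracks partial matches of the forbidden pattern `aa`; the other (4 states) tracks whether the input so far still matches the prefix `bb`. Each combined state is a pair, one component from each; accept when both components accept. Minimizing collapses redundant product states.
        a   b  
>  s0   s1  s2 
   s1   s1  s1 
   s2   s1  s3 
 * s3   s4  s3 
 * s4   s1  s3 
(> = start, * = accepting)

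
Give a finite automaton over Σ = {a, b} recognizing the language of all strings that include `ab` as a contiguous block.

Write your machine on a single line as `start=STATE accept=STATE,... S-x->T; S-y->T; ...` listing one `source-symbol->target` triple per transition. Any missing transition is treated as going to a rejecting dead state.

States q0..q1 record the length of the longest prefix of `ab` that matches the current input suffix. Reaching q2 means `ab` has been seen, and we stay there forever. Accept from q2.
        a   b  
>  q0   q1  q0 
   q1   q1  q2 
 * q2   q2  q2 
(> = start, * = accepting)

start=q0; accept=q2; q0-a->q1; q0-b->q0; q1-a->q1; q1-b->q2; q2-a->q2; q2-b->q2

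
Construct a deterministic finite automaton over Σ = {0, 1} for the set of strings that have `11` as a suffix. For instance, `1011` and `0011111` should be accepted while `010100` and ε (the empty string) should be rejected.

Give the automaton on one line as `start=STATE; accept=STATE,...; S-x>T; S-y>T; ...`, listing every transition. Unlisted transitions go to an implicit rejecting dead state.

Remember how much of `11` the current input suffix matches. State A means no match yet; B means the last symbol is `1`; C means the last 2 symbols are `11`. Only C accepts. On a mismatch, fall back to the longest proper suffix that is still a prefix of `11`.
3 states suffice.
       0  1 
>  A   A  B 
   B   A  C 
 * C   A  C 
(> = start, * = accepting)

start=A; accept=C; A-0>A; A-1>B; B-0>A; B-1>C; C-0>A; C-1>C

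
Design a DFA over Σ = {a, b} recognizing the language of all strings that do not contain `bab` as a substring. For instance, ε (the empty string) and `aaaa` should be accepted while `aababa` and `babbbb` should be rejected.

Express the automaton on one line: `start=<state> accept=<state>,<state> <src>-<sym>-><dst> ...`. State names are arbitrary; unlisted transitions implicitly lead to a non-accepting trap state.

This is the complement of 'contains `bab`'. Use the same substring-matching states — S0 through S3 holding how much of `bab` has just been matched — but flip the accepting set: everything except the trap S3 accepts.
4 states suffice.
        a   b  
>* S0   S0  S1 
 * S1   S2  S1 
 * S2   S0  S3 
   S3   S3  S3 
(> = start, * = accepting)

start=S0 accept=S0,S1,S2 S0-a->S0 S0-b->S1 S1-a->S2 S1-b->S1 S2-a->S0 S2-b->S3 S3-a->S3 S3-b->S3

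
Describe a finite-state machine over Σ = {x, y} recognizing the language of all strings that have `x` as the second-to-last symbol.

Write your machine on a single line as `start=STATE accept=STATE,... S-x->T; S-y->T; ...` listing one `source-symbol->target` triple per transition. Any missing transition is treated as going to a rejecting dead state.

Because acceptance depends on a position counted from the end, the machine has to buffer the most recent 2 symbols. Make each state the string of the last up-to-2 symbols read; on input `x` shift the window left and append `x`. Accept when the buffered window has length 2 and begins with `x`.
7 states suffice.
        x   y  
>  s0   s1  s2 
   s1   s3  s4 
   s2   s5  s6 
 * s3   s3  s4 
 * s4   s5  s6 
   s5   s3  s4 
   s6   s5  s6 
(> = start, * = accepting)

start=s0; accept=s3,s4; s0-x->s1; s0-y->s2; s1-x->s3; s1-y->s4; s2-x->s5; s2-y->s6; s3-x->s3; s3-y->s4; s4-x->s5; s4-y->s6; s5-x->s3; s5-y->s4; s6-x->s5; s6-y->s6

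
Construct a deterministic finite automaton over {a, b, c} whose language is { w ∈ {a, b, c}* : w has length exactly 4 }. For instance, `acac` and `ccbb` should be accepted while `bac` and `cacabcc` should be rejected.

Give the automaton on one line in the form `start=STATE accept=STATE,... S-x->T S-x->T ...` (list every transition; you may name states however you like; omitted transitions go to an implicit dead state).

Count input length up to 5: every symbol moves from q0 toward q5, which means 'more than 4' and absorbs. Accept from {q4}.
With 6 states:
        a   b   c  
>  q0   q1  q1  q1 
   q1   q2  q2  q2 
   q2   q3  q3  q3 
   q3   q4  q4  q4 
 * q4   q5  q5  q5 
   q5   q5  q5  q5 
(> = start, * = accepting)

start=q0 accept=q4 q0-a->q1 q0-b->q1 q0-c->q1 q1-a->q2 q1-b->q2 q1-c->q2 q2-a->q3 q2-b->q3 q2-c->q3 q3-a->q4 q3-b->q4 q3-c->q4 q4-a->q5 q4-b->q5 q4-c->q5 q5-a->q5 q5-b->q5 q5-c->q5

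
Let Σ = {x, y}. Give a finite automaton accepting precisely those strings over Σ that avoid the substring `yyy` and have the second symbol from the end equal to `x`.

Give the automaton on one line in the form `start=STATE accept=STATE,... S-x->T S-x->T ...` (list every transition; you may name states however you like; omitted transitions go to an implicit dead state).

Build one automaton per condition and run them in lockstep. One (4 states) tracks partial matches of the forbidden pattern `yyy`; the other (7 states) tracks the last 2 symbols read. Each combined state is a pair, one component from each; accept when both components accept.
With 11 states:
          x    y  
>  s0     s1   s2 
   s1     s3   s4 
   s2     s5   s6 
 * s3     s3   s4 
 * s4     s5   s6 
   s5     s3   s4 
   s6     s5   s7 
   s7     s8   s7 
   s8     s9  s10 
   s9     s9  s10 
   s10    s8   s7 
(> = start, * = accepting)

start=s0 accept=s3,s4 s0-x->s1 s0-y->s2 s1-x->s3 s1-y->s4 s2-x->s5 s2-y->s6 s3-x->s3 s3-y->s4 s4-x->s5 s4-y->s6 s5-x->s3 s5-y->s4 s6-x->s5 s6-y->s7 s7-x->s8 s7-y->s7 s8-x->s9 s8-y->s10 s9-x->s9 s9-y->s10 s10-x->s8 s10-y->s7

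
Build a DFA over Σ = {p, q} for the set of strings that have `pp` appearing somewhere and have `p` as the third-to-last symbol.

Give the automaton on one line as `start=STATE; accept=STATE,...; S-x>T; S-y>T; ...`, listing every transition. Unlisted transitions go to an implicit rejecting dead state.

start=s0; accept=s3,s4,s5,s6; s0-p>s1; s0-q>s0; s1-p>s2; s1-q>s0; s2-p>s3; s2-q>s4; s3-p>s3; s3-q>s4; s4-p>s5; s4-q>s6; s5-p>s2; s5-q>s7; s6-p>s8; s6-q>s9; s7-p>s5; s7-q>s6; s8-p>s2; s8-q>s7; s9-p>s8; s9-q>s9

Handle the two conditions separately and then intersect. One (3 states) tracks whether and how much of `pp` has been seen; the other (15 states) tracks the last 3 symbols read. Each combined state is a pair, one component from each; accept when both components accept. Equivalent product states are then merged.
        p   q  
>  s0   s1  s0 
   s1   s2  s0 
   s2   s3  s4 
 * s3   s3  s4 
 * s4   s5  s6 
 * s5   s2  s7 
 * s6   s8  s9 
   s7   s5  s6 
   s8   s2  s7 
   s9   s8  s9 
(> = start, * = accepting)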